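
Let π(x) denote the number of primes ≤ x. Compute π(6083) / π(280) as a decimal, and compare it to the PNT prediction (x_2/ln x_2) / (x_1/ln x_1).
π(6083)/π(280) = 793/59 ≈ 13.4407;  PNT prediction ≈ 14.0494.

π(280) = 59 and π(6083) = 793, so π(6083)/π(280) ≈ 13.4407. The PNT-predicted ratio is (6083/ln(6083)) / (280/ln(280)) ≈ 14.0494. The two agree to within a few percent, as expected.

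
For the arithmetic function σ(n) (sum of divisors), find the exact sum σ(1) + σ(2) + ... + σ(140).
Σ_{n ≤ 140} σ(n) = 16207

Compute σ(n) for each 1 ≤ n ≤ 140: σ(1) = 1, σ(2) = 3, σ(3) = 4, σ(4) = 7, σ(5) = 6, σ(6) = 12, σ(7) = 8, σ(8) = 15, σ(9) = 13, σ(10) = 18, σ(11) = 12, σ(12) = 28, σ(13) = 14, σ(14) = 24, σ(15) = 24, σ(16) = 31, σ(17) = 18, σ(18) = 39, σ(19) = 20, σ(20) = 42, σ(21) = 32, σ(22) = 36, σ(23) = 24, σ(24) = 60, σ(25) = 31, σ(26) = 42, σ(27) = 40, σ(28) = 56, σ(29) = 30, σ(30) = 72, σ(31) = 32, σ(32) = 63, σ(33) = 48, σ(34) = 54, σ(35) = 48, σ(36) = 91, σ(37) = 38, σ(38) = 60, σ(39) = 56, σ(40) = 90, σ(41) = 42, σ(42) = 96, σ(43) = 44, σ(44) = 84, σ(45) = 78, σ(46) = 72, σ(47) = 48, σ(48) = 124, σ(49) = 57, σ(50) = 93, σ(51) = 72, σ(52) = 98, σ(53) = 54, σ(54) = 120, σ(55) = 72, σ(56) = 120, σ(57) = 80, σ(58) = 90, σ(59) = 60, σ(60) = 168, σ(61) = 62, σ(62) = 96, σ(63) = 104, σ(64) = 127, σ(65) = 84, σ(66) = 144, σ(67) = 68, σ(68) = 126, σ(69) = 96, σ(70) = 144, σ(71) = 72, σ(72) = 195, σ(73) = 74, σ(74) = 114, σ(75) = 124, σ(76) = 140, σ(77) = 96, σ(78) = 168, σ(79) = 80, σ(80) = 186, σ(81) = 121, σ(82) = 126, σ(83) = 84, σ(84) = 224, σ(85) = 108, σ(86) = 132, σ(87) = 120, σ(88) = 180, σ(89) = 90, σ(90) = 234, σ(91) = 112, σ(92) = 168, σ(93) = 128, σ(94) = 144, σ(95) = 120, σ(96) = 252, σ(97) = 98, σ(98) = 171, σ(99) = 156, σ(100) = 217, σ(101) = 102, σ(102) = 216, σ(103) = 104, σ(104) = 210, σ(105) = 192, σ(106) = 162, σ(107) = 108, σ(108) = 280, σ(109) = 110, σ(110) = 216, σ(111) = 152, σ(112) = 248, σ(113) = 114, σ(114) = 240, σ(115) = 144, σ(116) = 210, σ(117) = 182, σ(118) = 180, σ(119) = 144, σ(120) = 360, σ(121) = 133, σ(122) = 186, σ(123) = 168, σ(124) = 224, σ(125) = 156, σ(126) = 312, σ(127) = 128, σ(128) = 255, σ(129) = 176, σ(130) = 252, σ(131) = 132, σ(132) = 336, σ(133) = 160, σ(134) = 204, σ(135) = 240, σ(136) = 270, σ(137) = 138, σ(138) = 288, σ(139) = 140, σ(140) = 336. Summing all 140 values: 16207. (Average order: Σ_{n ≤ x} σ(n) ~ (π²/12) x². For x = 140, (π²/12)·140² ≈ 16120.35.)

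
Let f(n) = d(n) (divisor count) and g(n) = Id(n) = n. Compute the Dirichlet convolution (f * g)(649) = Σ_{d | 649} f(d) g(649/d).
(d * Id)(649) = 793

Divisors of 649: [1, 11, 59, 649]. For each d | 649:
  d = 1: d(1) · Id(649/1) = 1 · 649 = 649
  d = 11: d(11) · Id(649/11) = 2 · 59 = 118
  d = 59: d(59) · Id(649/59) = 2 · 11 = 22
  d = 649: d(649) · Id(649/649) = 4 · 1 = 4
Summing: (d * Id)(649) = 649 + 118 + 22 + 4 = 793.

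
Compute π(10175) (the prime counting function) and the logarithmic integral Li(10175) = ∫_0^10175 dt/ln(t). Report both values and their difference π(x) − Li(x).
π(10175) = 1249;  Li(10175) ≈ 1265.12;  π(x) − Li(x) ≈ -16.12.

Direct count of primes ≤ 10175 gives π(10175) = 1249. Numerical evaluation of the logarithmic integral gives Li(10175) ≈ 1265.12. The difference π(x) − Li(x) ≈ -16.12 is typically negative for small/moderate x (Li(x) overestimates), though Littlewood's theorem shows this sign changes infinitely often.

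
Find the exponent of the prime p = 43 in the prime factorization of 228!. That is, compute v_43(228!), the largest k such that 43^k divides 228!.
v_43(228!) = 5

Legendre's formula: v_p(n!) = Σ_{k ≥ 1} ⌊n / p^k⌋. For p = 43, n = 228, the terms are:
  ⌊228/43^1⌋ = ⌊228/43⌋ = 5
(the next term ⌊228/43^2⌋ = 0, terminating the sum). Summing: v_43(228!) = 5 = 5.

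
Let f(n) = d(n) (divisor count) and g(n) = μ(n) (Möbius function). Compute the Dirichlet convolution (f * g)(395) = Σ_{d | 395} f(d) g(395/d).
(d * μ)(395) = 1

Divisors of 395: [1, 5, 79, 395]. For each d | 395:
  d = 1: d(1) · μ(395/1) = 1 · 1 = 1
  d = 5: d(5) · μ(395/5) = 2 · -1 = -2
  d = 79: d(79) · μ(395/79) = 2 · -1 = -2
  d = 395: d(395) · μ(395/395) = 4 · 1 = 4
Summing: (d * μ)(395) = 1 + -2 + -2 + 4 = 1.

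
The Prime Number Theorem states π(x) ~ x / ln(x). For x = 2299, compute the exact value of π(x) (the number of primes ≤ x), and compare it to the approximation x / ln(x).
π(2299) = 342;  x/ln(x) ≈ 297.02;  relative error ≈ 13.15%.

Directly count primes up to 2299: π(2299) = 342. The PNT approximation gives 2299/ln(2299) ≈ 2299/7.74023 ≈ 297.02. Relative error (π(x) − x/ln(x)) / π(x) ≈ 13.15%; the approximation is known to undercount slightly (Li(x) is a better estimate).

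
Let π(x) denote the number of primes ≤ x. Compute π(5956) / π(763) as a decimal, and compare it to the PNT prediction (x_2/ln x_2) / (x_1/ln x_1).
π(5956)/π(763) = 781/135 ≈ 5.7852;  PNT prediction ≈ 5.9606.

π(763) = 135 and π(5956) = 781, so π(5956)/π(763) ≈ 5.7852. The PNT-predicted ratio is (5956/ln(5956)) / (763/ln(763)) ≈ 5.9606. The two agree to within a few percent, as expected.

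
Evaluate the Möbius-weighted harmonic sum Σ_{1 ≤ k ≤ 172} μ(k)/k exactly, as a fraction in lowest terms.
Σ μ(k)/k = 976794744883260874795165001864511964953389627727401386703595517/962947420735983927056946215901134429196419130606213075415963491270

Values of μ(k) for 1 ≤ k ≤ 172: μ(1) = 1, μ(2) = -1, μ(3) = -1, μ(5) = -1, μ(6) = 1, μ(7) = -1, μ(10) = 1, μ(11) = -1, μ(13) = -1, μ(14) = 1, μ(15) = 1, μ(17) = -1, μ(19) = -1, μ(21) = 1, μ(22) = 1, μ(23) = -1, μ(26) = 1, μ(29) = -1, μ(30) = -1, μ(31) = -1, μ(33) = 1, μ(34) = 1, μ(35) = 1, μ(37) = -1, μ(38) = 1, μ(39) = 1, μ(41) = -1, μ(42) = -1, μ(43) = -1, μ(46) = 1, μ(47) = -1, μ(51) = 1, μ(53) = -1, μ(55) = 1, μ(57) = 1, μ(58) = 1, μ(59) = -1, μ(61) = -1, μ(62) = 1, μ(65) = 1, μ(66) = -1, μ(67) = -1, μ(69) = 1, μ(70) = -1, μ(71) = -1, μ(73) = -1, μ(74) = 1, μ(77) = 1, μ(78) = -1, μ(79) = -1, μ(82) = 1, μ(83) = -1, μ(85) = 1, μ(86) = 1, μ(87) = 1, μ(89) = -1, μ(91) = 1, μ(93) = 1, μ(94) = 1, μ(95) = 1, μ(97) = -1, μ(101) = -1, μ(102) = -1, μ(103) = -1, μ(105) = -1, μ(106) = 1, μ(107) = -1, μ(109) = -1, μ(110) = -1, μ(111) = 1, μ(113) = -1, μ(114) = -1, μ(115) = 1, μ(118) = 1, μ(119) = 1, μ(122) = 1, μ(123) = 1, μ(127) = -1, μ(129) = 1, μ(130) = -1, μ(131) = -1, μ(133) = 1, μ(134) = 1, μ(137) = -1, μ(138) = -1, μ(139) = -1, μ(141) = 1, μ(142) = 1, μ(143) = 1, μ(145) = 1, μ(146) = 1, μ(149) = -1, μ(151) = -1, μ(154) = -1, μ(155) = 1, μ(157) = -1, μ(158) = 1, μ(159) = 1, μ(161) = 1, μ(163) = -1, μ(165) = -1, μ(166) = 1, μ(167) = -1, μ(170) = -1, with μ = 0 on non-squarefree integers. Summing μ(k)/k for k where μ(k) ≠ 0 gives 976794744883260874795165001864511964953389627727401386703595517/962947420735983927056946215901134429196419130606213075415963491270 ≈ 0.0010. (PNT ⟺ this sum → 0 as n → ∞.)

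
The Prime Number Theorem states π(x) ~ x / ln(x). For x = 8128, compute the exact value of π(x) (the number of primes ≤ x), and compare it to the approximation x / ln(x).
π(8128) = 1022;  x/ln(x) ≈ 902.80;  relative error ≈ 11.66%.

Directly count primes up to 8128: π(8128) = 1022. The PNT approximation gives 8128/ln(8128) ≈ 8128/9.00307 ≈ 902.80. Relative error (π(x) − x/ln(x)) / π(x) ≈ 11.66%; the approximation is known to undercount slightly (Li(x) is a better estimate).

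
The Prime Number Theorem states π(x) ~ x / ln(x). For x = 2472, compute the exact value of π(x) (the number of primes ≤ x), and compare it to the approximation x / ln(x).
π(2472) = 365;  x/ln(x) ≈ 316.40;  relative error ≈ 13.31%.

Directly count primes up to 2472: π(2472) = 365. The PNT approximation gives 2472/ln(2472) ≈ 2472/7.81278 ≈ 316.40. Relative error (π(x) − x/ln(x)) / π(x) ≈ 13.31%; the approximation is known to undercount slightly (Li(x) is a better estimate).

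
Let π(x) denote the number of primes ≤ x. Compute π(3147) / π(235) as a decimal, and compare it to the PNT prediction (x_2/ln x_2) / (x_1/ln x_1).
π(3147)/π(235) = 446/51 ≈ 8.7451;  PNT prediction ≈ 9.0775.

π(235) = 51 and π(3147) = 446, so π(3147)/π(235) ≈ 8.7451. The PNT-predicted ratio is (3147/ln(3147)) / (235/ln(235)) ≈ 9.0775. The two agree to within a few percent, as expected.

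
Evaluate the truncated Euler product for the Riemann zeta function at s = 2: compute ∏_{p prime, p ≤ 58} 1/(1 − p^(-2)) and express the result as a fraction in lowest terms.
∏ = 35034630647548196605993834769/21373637931227167970033664000

The primes p ≤ 58 are [2, 3, 5, 7, 11, 13, 17, 19, 23, 29, 31, 37, 41, 43, 47, 53]. For each prime, (1 − 1/p^2)^(-1) = p^2 / (p^2 − 1). The product is (1 − 1/2^2)^(-1), (1 − 1/3^2)^(-1), (1 − 1/5^2)^(-1), (1 − 1/7^2)^(-1), (1 − 1/11^2)^(-1), (1 − 1/13^2)^(-1), (1 − 1/17^2)^(-1), (1 − 1/19^2)^(-1), (1 − 1/23^2)^(-1), (1 − 1/29^2)^(-1), (1 − 1/31^2)^(-1), (1 − 1/37^2)^(-1), (1 − 1/41^2)^(-1), (1 − 1/43^2)^(-1), (1 − 1/47^2)^(-1), (1 − 1/53^2)^(-1) = ∏ p^2 / (p^2 − 1) = 35034630647548196605993834769/21373637931227167970033664000.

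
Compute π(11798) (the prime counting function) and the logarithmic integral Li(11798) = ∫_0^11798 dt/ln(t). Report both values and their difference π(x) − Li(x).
π(11798) = 1413;  Li(11798) ≈ 1439.57;  π(x) − Li(x) ≈ -26.57.

Direct count of primes ≤ 11798 gives π(11798) = 1413. Numerical evaluation of the logarithmic integral gives Li(11798) ≈ 1439.57. The difference π(x) − Li(x) ≈ -26.57 is typically negative for small/moderate x (Li(x) overestimates), though Littlewood's theorem shows this sign changes infinitely often.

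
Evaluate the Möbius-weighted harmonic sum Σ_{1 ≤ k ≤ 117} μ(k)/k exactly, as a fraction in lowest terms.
Σ μ(k)/k = -11695632086357284237991577642263648122717789/451572209148822968402074375593480892761066957

Values of μ(k) for 1 ≤ k ≤ 117: μ(1) = 1, μ(2) = -1, μ(3) = -1, μ(5) = -1, μ(6) = 1, μ(7) = -1, μ(10) = 1, μ(11) = -1, μ(13) = -1, μ(14) = 1, μ(15) = 1, μ(17) = -1, μ(19) = -1, μ(21) = 1, μ(22) = 1, μ(23) = -1, μ(26) = 1, μ(29) = -1, μ(30) = -1, μ(31) = -1, μ(33) = 1, μ(34) = 1, μ(35) = 1, μ(37) = -1, μ(38) = 1, μ(39) = 1, μ(41) = -1, μ(42) = -1, μ(43) = -1, μ(46) = 1, μ(47) = -1, μ(51) = 1, μ(53) = -1, μ(55) = 1, μ(57) = 1, μ(58) = 1, μ(59) = -1, μ(61) = -1, μ(62) = 1, μ(65) = 1, μ(66) = -1, μ(67) = -1, μ(69) = 1, μ(70) = -1, μ(71) = -1, μ(73) = -1, μ(74) = 1, μ(77) = 1, μ(78) = -1, μ(79) = -1, μ(82) = 1, μ(83) = -1, μ(85) = 1, μ(86) = 1, μ(87) = 1, μ(89) = -1, μ(91) = 1, μ(93) = 1, μ(94) = 1, μ(95) = 1, μ(97) = -1, μ(101) = -1, μ(102) = -1, μ(103) = -1, μ(105) = -1, μ(106) = 1, μ(107) = -1, μ(109) = -1, μ(110) = -1, μ(111) = 1, μ(113) = -1, μ(114) = -1, μ(115) = 1, with μ = 0 on non-squarefree integers. Summing μ(k)/k for k where μ(k) ≠ 0 gives -11695632086357284237991577642263648122717789/451572209148822968402074375593480892761066957 ≈ -0.0259. (PNT ⟺ this sum → 0 as n → ∞.)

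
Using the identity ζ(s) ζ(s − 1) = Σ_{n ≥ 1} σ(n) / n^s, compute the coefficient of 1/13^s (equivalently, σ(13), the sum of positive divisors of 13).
σ(13) = 14

In the product (Σ m^0/m^s)(Σ k / k^s) = Σ (Σ_{d | n} d) / n^s, the coefficient of 1/n^s is σ(n) = Σ_{d | n} d. For n = 13, divisors are [1, 13]; summing: σ(13) = 14.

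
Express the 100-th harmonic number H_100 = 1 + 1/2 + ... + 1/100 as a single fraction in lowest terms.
H_100 = 14466636279520351160221518043104131447711/2788815009188499086581352357412492142272

Direct summation: H_100 = 1 + 1/2 + ... + 1/100. The least common denominator is lcm(1, ..., 100) = 69720375229712477164533808935312303556800; over this denominator the numerator is 69720375229712477164533808935312303556800 + 34860187614856238582266904467656151778400 + 23240125076570825721511269645104101185600 + 17430093807428119291133452233828075889200 + 13944075045942495432906761787062460711360 + 11620062538285412860755634822552050592800 + 9960053604244639594933401276473186222400 + 8715046903714059645566726116914037944600 + 7746708358856941907170423215034700395200 + 6972037522971247716453380893531230355680 + 6338215929973861560412164448664754868800 + 5810031269142706430377817411276025296400 + 5363105786900959781887216071947100273600 + 4980026802122319797466700638236593111200 + 4648025015314165144302253929020820237120 + 4357523451857029822783363058457018972300 + 4101198542924263362619635819724253150400 + 3873354179428470953585211607517350197600 + 3669493433142761956028095207121700187200 + 3486018761485623858226690446765615177840 + 3320017868081546531644467092157728740800 + 3169107964986930780206082224332377434400 + 3031320662161412050631904736317926241600 + 2905015634571353215188908705638012648200 + 2788815009188499086581352357412492142272 + 2681552893450479890943608035973550136800 + 2582236119618980635723474405011566798400 + 2490013401061159898733350319118296555600 + 2404150869990085419466683066734907019200 + 2324012507657082572151126964510410118560 + 2249044362248789585952703514042332372800 + 2178761725928514911391681529228509486150 + 2112738643324620520137388149554918289600 + 2050599271462131681309817909862126575200 + 1992010720848927918986680255294637244480 + 1936677089714235476792605803758675098800 + 1884334465667904788230643484738170366400 + 1834746716571380978014047603560850093600 + 1787701928966986593962405357315700091200 + 1743009380742811929113345223382807588920 + 1700496956822255540598385583788104964800 + 1660008934040773265822233546078864370400 + 1621404075109592492198460672914239617600 + 1584553982493465390103041112166188717200 + 1549341671771388381434084643006940079040 + 1515660331080706025315952368158963120800 + 1483412238930052705628378913517283054400 + 1452507817285676607594454352819006324100 + 1422864800606377084990485896639026603200 + 1394407504594249543290676178706246071136 + 1367066180974754454206545273241417716800 + 1340776446725239945471804017986775068400 + 1315478777919103342727052998779477425600 + 1291118059809490317861737202505783399200 + 1267643185994772312082432889732950973760 + 1245006700530579949366675159559148277800 + 1223164477714253985342698402373900062400 + 1202075434995042709733341533367453509600 + 1181701275079872494314132354835801755200 + 1162006253828541286075563482255205059280 + 1142956970978893068271046048119873828800 + 1124522181124394792976351757021166186400 + 1106672622693848843881489030719242913600 + 1089380862964257455695840764614254743075 + 1072621157380191956377443214389420054720 + 1056369321662310260068694074777459144800 + 1040602615368842942754235954258392590400 + 1025299635731065840654908954931063287600 + 1010440220720470683543968245439308747200 + 996005360424463959493340127647318622240 + 981977115911443340345546604722708500800 + 968338544857117738396302901879337549400 + 955073633283732563897723410072771281600 + 942167232833952394115321742369085183200 + 929605003062833028860450785804164047424 + 917373358285690489007023801780425046800 + 905459418567694508630309206952107838400 + 893850964483493296981202678657850045600 + 882536395312816166639668467535598779200 + 871504690371405964556672611691403794460 + 860745373206326878574491468337188932800 + 850248478411127770299192791894052482400 + 840004520839909363428118179943521729600 + 830004467020386632911116773039432185200 + 820239708584852672523927163944850630080 + 810702037554796246099230336457119808800 + 801383623330028473155561022244969006400 + 792276991246732695051520556083094358600 + 783375002581039069264424819497891051200 + 774670835885694190717042321503470039520 + 766157969557279968841030867421014324800 + 757830165540353012657976184079481560400 + 749681454082929861984234504680777457600 + 741706119465026352814189456758641527200 + 733898686628552391205619041424340037440 + 726253908642838303797227176409503162050 + 718766754945489455304472257065075294400 + 711432400303188542495242948319513301600 + 704246214441540173379129383184972763200 + 697203752297124771645338089353123035568 = 361665906988008779005537951077603286192775, so H_100 = 361665906988008779005537951077603286192775/69720375229712477164533808935312303556800; reducing by gcd(361665906988008779005537951077603286192775, 69720375229712477164533808935312303556800) = 25 gives 14466636279520351160221518043104131447711/2788815009188499086581352357412492142272 ≈ 5.18738. (The PNT-adjacent estimate ln(100) + γ ≈ 5.18239 matches within O(1/n).)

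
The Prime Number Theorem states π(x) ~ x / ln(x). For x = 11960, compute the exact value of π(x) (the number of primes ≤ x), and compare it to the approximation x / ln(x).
π(11960) = 1434;  x/ln(x) ≈ 1273.79;  relative error ≈ 11.17%.

Directly count primes up to 11960: π(11960) = 1434. The PNT approximation gives 11960/ln(11960) ≈ 11960/9.38932 ≈ 1273.79. Relative error (π(x) − x/ln(x)) / π(x) ≈ 11.17%; the approximation is known to undercount slightly (Li(x) is a better estimate).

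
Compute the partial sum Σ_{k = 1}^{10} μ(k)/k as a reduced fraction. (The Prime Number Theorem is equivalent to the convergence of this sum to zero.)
Σ μ(k)/k = 19/210

Values of μ(k) for 1 ≤ k ≤ 10: μ(1) = 1, μ(2) = -1, μ(3) = -1, μ(5) = -1, μ(6) = 1, μ(7) = -1, μ(10) = 1, with μ = 0 on non-squarefree integers. Summing μ(k)/k for k where μ(k) ≠ 0 gives 19/210 ≈ 0.0905. (PNT ⟺ this sum → 0 as n → ∞.)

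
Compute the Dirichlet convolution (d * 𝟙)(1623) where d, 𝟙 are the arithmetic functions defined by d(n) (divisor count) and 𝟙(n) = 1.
(d * 𝟙)(1623) = 9

Divisors of 1623: [1, 3, 541, 1623]. For each d | 1623:
  d = 1: d(1) · 𝟙(1623/1) = 1 · 1 = 1
  d = 3: d(3) · 𝟙(1623/3) = 2 · 1 = 2
  d = 541: d(541) · 𝟙(1623/541) = 2 · 1 = 2
  d = 1623: d(1623) · 𝟙(1623/1623) = 4 · 1 = 4
Summing: (d * 𝟙)(1623) = 1 + 2 + 2 + 4 = 9.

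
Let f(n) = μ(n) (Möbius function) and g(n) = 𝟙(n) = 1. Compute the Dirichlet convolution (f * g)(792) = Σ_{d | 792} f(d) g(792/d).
(μ * 𝟙)(792) = 0

Divisors of 792: [1, 2, 3, 4, 6, 8, 9, 11, 12, 18, 22, 24, 33, 36, 44, 66, 72, 88, 99, 132, 198, 264, 396, 792]. For each d | 792:
  d = 1: μ(1) · 𝟙(792/1) = 1 · 1 = 1
  d = 2: μ(2) · 𝟙(792/2) = -1 · 1 = -1
  d = 3: μ(3) · 𝟙(792/3) = -1 · 1 = -1
  d = 4: μ(4) · 𝟙(792/4) = 0 · 1 = 0
  d = 6: μ(6) · 𝟙(792/6) = 1 · 1 = 1
  d = 8: μ(8) · 𝟙(792/8) = 0 · 1 = 0
  d = 9: μ(9) · 𝟙(792/9) = 0 · 1 = 0
  d = 11: μ(11) · 𝟙(792/11) = -1 · 1 = -1
  d = 12: μ(12) · 𝟙(792/12) = 0 · 1 = 0
  d = 18: μ(18) · 𝟙(792/18) = 0 · 1 = 0
  d = 22: μ(22) · 𝟙(792/22) = 1 · 1 = 1
  d = 24: μ(24) · 𝟙(792/24) = 0 · 1 = 0
  d = 33: μ(33) · 𝟙(792/33) = 1 · 1 = 1
  d = 36: μ(36) · 𝟙(792/36) = 0 · 1 = 0
  d = 44: μ(44) · 𝟙(792/44) = 0 · 1 = 0
  d = 66: μ(66) · 𝟙(792/66) = -1 · 1 = -1
  d = 72: μ(72) · 𝟙(792/72) = 0 · 1 = 0
  d = 88: μ(88) · 𝟙(792/88) = 0 · 1 = 0
  d = 99: μ(99) · 𝟙(792/99) = 0 · 1 = 0
  d = 132: μ(132) · 𝟙(792/132) = 0 · 1 = 0
  d = 198: μ(198) · 𝟙(792/198) = 0 · 1 = 0
  d = 264: μ(264) · 𝟙(792/264) = 0 · 1 = 0
  d = 396: μ(396) · 𝟙(792/396) = 0 · 1 = 0
  d = 792: μ(792) · 𝟙(792/792) = 0 · 1 = 0
Summing: (μ * 𝟙)(792) = 1 + -1 + -1 + 0 + 1 + 0 + 0 + -1 + 0 + 0 + 1 + 0 + 1 + 0 + 0 + -1 + 0 + 0 + 0 + 0 + 0 + 0 + 0 + 0 = 0.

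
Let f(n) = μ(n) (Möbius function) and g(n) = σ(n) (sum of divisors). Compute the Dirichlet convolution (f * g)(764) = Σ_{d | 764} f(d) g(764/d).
(μ * σ)(764) = 764

Divisors of 764: [1, 2, 4, 191, 382, 764]. For each d | 764:
  d = 1: μ(1) · σ(764/1) = 1 · 1344 = 1344
  d = 2: μ(2) · σ(764/2) = -1 · 576 = -576
  d = 4: μ(4) · σ(764/4) = 0 · 192 = 0
  d = 191: μ(191) · σ(764/191) = -1 · 7 = -7
  d = 382: μ(382) · σ(764/382) = 1 · 3 = 3
  d = 764: μ(764) · σ(764/764) = 0 · 1 = 0
Summing: (μ * σ)(764) = 1344 + -576 + 0 + -7 + 3 + 0 = 764.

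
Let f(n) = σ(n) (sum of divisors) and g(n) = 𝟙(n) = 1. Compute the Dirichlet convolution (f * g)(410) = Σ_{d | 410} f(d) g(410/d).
(σ * 𝟙)(410) = 1204

Divisors of 410: [1, 2, 5, 10, 41, 82, 205, 410]. For each d | 410:
  d = 1: σ(1) · 𝟙(410/1) = 1 · 1 = 1
  d = 2: σ(2) · 𝟙(410/2) = 3 · 1 = 3
  d = 5: σ(5) · 𝟙(410/5) = 6 · 1 = 6
  d = 10: σ(10) · 𝟙(410/10) = 18 · 1 = 18
  d = 41: σ(41) · 𝟙(410/41) = 42 · 1 = 42
  d = 82: σ(82) · 𝟙(410/82) = 126 · 1 = 126
  d = 205: σ(205) · 𝟙(410/205) = 252 · 1 = 252
  d = 410: σ(410) · 𝟙(410/410) = 756 · 1 = 756
Summing: (σ * 𝟙)(410) = 1 + 3 + 6 + 18 + 42 + 126 + 252 + 756 = 1204.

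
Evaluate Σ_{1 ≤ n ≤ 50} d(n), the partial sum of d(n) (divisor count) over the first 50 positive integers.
Σ_{n ≤ 50} d(n) = 207

Compute d(n) for each 1 ≤ n ≤ 50: d(1) = 1, d(2) = 2, d(3) = 2, d(4) = 3, d(5) = 2, d(6) = 4, d(7) = 2, d(8) = 4, d(9) = 3, d(10) = 4, d(11) = 2, d(12) = 6, d(13) = 2, d(14) = 4, d(15) = 4, d(16) = 5, d(17) = 2, d(18) = 6, d(19) = 2, d(20) = 6, d(21) = 4, d(22) = 4, d(23) = 2, d(24) = 8, d(25) = 3, d(26) = 4, d(27) = 4, d(28) = 6, d(29) = 2, d(30) = 8, d(31) = 2, d(32) = 6, d(33) = 4, d(34) = 4, d(35) = 4, d(36) = 9, d(37) = 2, d(38) = 4, d(39) = 4, d(40) = 8, d(41) = 2, d(42) = 8, d(43) = 2, d(44) = 6, d(45) = 6, d(46) = 4, d(47) = 2, d(48) = 10, d(49) = 3, d(50) = 6. Summing all 50 values: 207. (Dirichlet's divisor formula: Σ_{n ≤ x} d(n) = x ln(x) + (2γ − 1) x + O(√x). For x = 50, the asymptotic estimate is ≈ 203.32.)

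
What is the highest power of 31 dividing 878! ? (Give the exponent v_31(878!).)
v_31(878!) = 28

Legendre's formula: v_p(n!) = Σ_{k ≥ 1} ⌊n / p^k⌋. For p = 31, n = 878, the terms are:
  ⌊878/31^1⌋ = ⌊878/31⌋ = 28
(the next term ⌊878/31^2⌋ = 0, terminating the sum). Summing: v_31(878!) = 28 = 28.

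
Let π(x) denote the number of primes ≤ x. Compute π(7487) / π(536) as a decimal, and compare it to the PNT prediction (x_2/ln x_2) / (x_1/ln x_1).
π(7487)/π(536) = 948/99 ≈ 9.5758;  PNT prediction ≈ 9.8396.

π(536) = 99 and π(7487) = 948, so π(7487)/π(536) ≈ 9.5758. The PNT-predicted ratio is (7487/ln(7487)) / (536/ln(536)) ≈ 9.8396. The two agree to within a few percent, as expected.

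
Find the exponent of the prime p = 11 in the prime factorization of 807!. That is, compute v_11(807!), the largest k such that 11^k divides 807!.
v_11(807!) = 79

Legendre's formula: v_p(n!) = Σ_{k ≥ 1} ⌊n / p^k⌋. For p = 11, n = 807, the terms are:
  ⌊807/11^1⌋ = ⌊807/11⌋ = 73
  ⌊807/11^2⌋ = ⌊807/121⌋ = 6
(the next term ⌊807/11^3⌋ = 0, terminating the sum). Summing: v_11(807!) = 73 + 6 = 79.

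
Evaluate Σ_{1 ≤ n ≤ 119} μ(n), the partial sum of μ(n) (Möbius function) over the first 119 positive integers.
Σ_{n ≤ 119} μ(n) = -3

Compute μ(n) for each 1 ≤ n ≤ 119: μ(1) = 1, μ(2) = -1, μ(3) = -1, μ(4) = 0, μ(5) = -1, μ(6) = 1, μ(7) = -1, μ(8) = 0, μ(9) = 0, μ(10) = 1, μ(11) = -1, μ(12) = 0, μ(13) = -1, μ(14) = 1, μ(15) = 1, μ(16) = 0, μ(17) = -1, μ(18) = 0, μ(19) = -1, μ(20) = 0, μ(21) = 1, μ(22) = 1, μ(23) = -1, μ(24) = 0, μ(25) = 0, μ(26) = 1, μ(27) = 0, μ(28) = 0, μ(29) = -1, μ(30) = -1, μ(31) = -1, μ(32) = 0, μ(33) = 1, μ(34) = 1, μ(35) = 1, μ(36) = 0, μ(37) = -1, μ(38) = 1, μ(39) = 1, μ(40) = 0, μ(41) = -1, μ(42) = -1, μ(43) = -1, μ(44) = 0, μ(45) = 0, μ(46) = 1, μ(47) = -1, μ(48) = 0, μ(49) = 0, μ(50) = 0, μ(51) = 1, μ(52) = 0, μ(53) = -1, μ(54) = 0, μ(55) = 1, μ(56) = 0, μ(57) = 1, μ(58) = 1, μ(59) = -1, μ(60) = 0, μ(61) = -1, μ(62) = 1, μ(63) = 0, μ(64) = 0, μ(65) = 1, μ(66) = -1, μ(67) = -1, μ(68) = 0, μ(69) = 1, μ(70) = -1, μ(71) = -1, μ(72) = 0, μ(73) = -1, μ(74) = 1, μ(75) = 0, μ(76) = 0, μ(77) = 1, μ(78) = -1, μ(79) = -1, μ(80) = 0, μ(81) = 0, μ(82) = 1, μ(83) = -1, μ(84) = 0, μ(85) = 1, μ(86) = 1, μ(87) = 1, μ(88) = 0, μ(89) = -1, μ(90) = 0, μ(91) = 1, μ(92) = 0, μ(93) = 1, μ(94) = 1, μ(95) = 1, μ(96) = 0, μ(97) = -1, μ(98) = 0, μ(99) = 0, μ(100) = 0, μ(101) = -1, μ(102) = -1, μ(103) = -1, μ(104) = 0, μ(105) = -1, μ(106) = 1, μ(107) = -1, μ(108) = 0, μ(109) = -1, μ(110) = -1, μ(111) = 1, μ(112) = 0, μ(113) = -1, μ(114) = -1, μ(115) = 1, μ(116) = 0, μ(117) = 0, μ(118) = 1, μ(119) = 1. Summing all 119 values: -3. (Mertens function M(x) = Σ_{n ≤ x} μ(n); on average M(x) should be small (PNT ⟺ M(x) = o(x)).)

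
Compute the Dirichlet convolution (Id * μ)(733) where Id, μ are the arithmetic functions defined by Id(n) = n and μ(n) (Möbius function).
(Id * μ)(733) = 732

Divisors of 733: [1, 733]. For each d | 733:
  d = 1: Id(1) · μ(733/1) = 1 · -1 = -1
  d = 733: Id(733) · μ(733/733) = 733 · 1 = 733
Summing: (Id * μ)(733) = -1 + 733 = 732.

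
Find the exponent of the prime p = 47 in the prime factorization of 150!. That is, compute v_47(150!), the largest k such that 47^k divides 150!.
v_47(150!) = 3

Legendre's formula: v_p(n!) = Σ_{k ≥ 1} ⌊n / p^k⌋. For p = 47, n = 150, the terms are:
  ⌊150/47^1⌋ = ⌊150/47⌋ = 3
(the next term ⌊150/47^2⌋ = 0, terminating the sum). Summing: v_47(150!) = 3 = 3.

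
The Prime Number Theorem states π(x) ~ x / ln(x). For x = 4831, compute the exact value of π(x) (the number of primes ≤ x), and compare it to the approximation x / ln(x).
π(4831) = 650;  x/ln(x) ≈ 569.50;  relative error ≈ 12.38%.

Directly count primes up to 4831: π(4831) = 650. The PNT approximation gives 4831/ln(4831) ≈ 4831/8.48281 ≈ 569.50. Relative error (π(x) − x/ln(x)) / π(x) ≈ 12.38%; the approximation is known to undercount slightly (Li(x) is a better estimate).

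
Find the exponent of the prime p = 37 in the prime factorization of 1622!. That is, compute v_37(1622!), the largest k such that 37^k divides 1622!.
v_37(1622!) = 44

Legendre's formula: v_p(n!) = Σ_{k ≥ 1} ⌊n / p^k⌋. For p = 37, n = 1622, the terms are:
  ⌊1622/37^1⌋ = ⌊1622/37⌋ = 43
  ⌊1622/37^2⌋ = ⌊1622/1369⌋ = 1
(the next term ⌊1622/37^3⌋ = 0, terminating the sum). Summing: v_37(1622!) = 43 + 1 = 44.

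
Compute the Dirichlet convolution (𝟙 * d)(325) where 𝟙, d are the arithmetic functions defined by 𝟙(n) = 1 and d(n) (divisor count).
(𝟙 * d)(325) = 18

Divisors of 325: [1, 5, 13, 25, 65, 325]. For each d | 325:
  d = 1: 𝟙(1) · d(325/1) = 1 · 6 = 6
  d = 5: 𝟙(5) · d(325/5) = 1 · 4 = 4
  d = 13: 𝟙(13) · d(325/13) = 1 · 3 = 3
  d = 25: 𝟙(25) · d(325/25) = 1 · 2 = 2
  d = 65: 𝟙(65) · d(325/65) = 1 · 2 = 2
  d = 325: 𝟙(325) · d(325/325) = 1 · 1 = 1
Summing: (𝟙 * d)(325) = 6 + 4 + 3 + 2 + 2 + 1 = 18.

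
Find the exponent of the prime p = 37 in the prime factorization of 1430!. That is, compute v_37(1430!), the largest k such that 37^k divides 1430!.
v_37(1430!) = 39

Legendre's formula: v_p(n!) = Σ_{k ≥ 1} ⌊n / p^k⌋. For p = 37, n = 1430, the terms are:
  ⌊1430/37^1⌋ = ⌊1430/37⌋ = 38
  ⌊1430/37^2⌋ = ⌊1430/1369⌋ = 1
(the next term ⌊1430/37^3⌋ = 0, terminating the sum). Summing: v_37(1430!) = 38 + 1 = 39.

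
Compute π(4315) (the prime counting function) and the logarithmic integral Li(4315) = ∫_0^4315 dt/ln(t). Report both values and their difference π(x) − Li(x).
π(4315) = 590;  Li(4315) ≈ 603.17;  π(x) − Li(x) ≈ -13.17.

Direct count of primes ≤ 4315 gives π(4315) = 590. Numerical evaluation of the logarithmic integral gives Li(4315) ≈ 603.17. The difference π(x) − Li(x) ≈ -13.17 is typically negative for small/moderate x (Li(x) overestimates), though Littlewood's theorem shows this sign changes infinitely often.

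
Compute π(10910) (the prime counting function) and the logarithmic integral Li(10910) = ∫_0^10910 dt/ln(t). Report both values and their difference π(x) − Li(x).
π(10910) = 1327;  Li(10910) ≈ 1344.47;  π(x) − Li(x) ≈ -17.47.

Direct count of primes ≤ 10910 gives π(10910) = 1327. Numerical evaluation of the logarithmic integral gives Li(10910) ≈ 1344.47. The difference π(x) − Li(x) ≈ -17.47 is typically negative for small/moderate x (Li(x) overestimates), though Littlewood's theorem shows this sign changes infinitely often.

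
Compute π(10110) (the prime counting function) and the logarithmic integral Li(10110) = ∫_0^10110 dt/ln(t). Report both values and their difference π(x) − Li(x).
π(10110) = 1241;  Li(10110) ≈ 1258.07;  π(x) − Li(x) ≈ -17.07.

Direct count of primes ≤ 10110 gives π(10110) = 1241. Numerical evaluation of the logarithmic integral gives Li(10110) ≈ 1258.07. The difference π(x) − Li(x) ≈ -17.07 is typically negative for small/moderate x (Li(x) overestimates), though Littlewood's theorem shows this sign changes infinitely often.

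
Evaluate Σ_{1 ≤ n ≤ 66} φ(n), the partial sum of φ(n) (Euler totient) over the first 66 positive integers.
Σ_{n ≤ 66} φ(n) = 1328

Compute φ(n) for each 1 ≤ n ≤ 66: φ(1) = 1, φ(2) = 1, φ(3) = 2, φ(4) = 2, φ(5) = 4, φ(6) = 2, φ(7) = 6, φ(8) = 4, φ(9) = 6, φ(10) = 4, φ(11) = 10, φ(12) = 4, φ(13) = 12, φ(14) = 6, φ(15) = 8, φ(16) = 8, φ(17) = 16, φ(18) = 6, φ(19) = 18, φ(20) = 8, φ(21) = 12, φ(22) = 10, φ(23) = 22, φ(24) = 8, φ(25) = 20, φ(26) = 12, φ(27) = 18, φ(28) = 12, φ(29) = 28, φ(30) = 8, φ(31) = 30, φ(32) = 16, φ(33) = 20, φ(34) = 16, φ(35) = 24, φ(36) = 12, φ(37) = 36, φ(38) = 18, φ(39) = 24, φ(40) = 16, φ(41) = 40, φ(42) = 12, φ(43) = 42, φ(44) = 20, φ(45) = 24, φ(46) = 22, φ(47) = 46, φ(48) = 16, φ(49) = 42, φ(50) = 20, φ(51) = 32, φ(52) = 24, φ(53) = 52, φ(54) = 18, φ(55) = 40, φ(56) = 24, φ(57) = 36, φ(58) = 28, φ(59) = 58, φ(60) = 16, φ(61) = 60, φ(62) = 30, φ(63) = 36, φ(64) = 32, φ(65) = 48, φ(66) = 20. Summing all 66 values: 1328. (Average order: Σ_{n ≤ x} φ(n) ~ (3/π²) x². For x = 66, (3/π²)·66² ≈ 1324.07.)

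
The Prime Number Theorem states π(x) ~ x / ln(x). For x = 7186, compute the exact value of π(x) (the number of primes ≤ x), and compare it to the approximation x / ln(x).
π(7186) = 917;  x/ln(x) ≈ 809.24;  relative error ≈ 11.75%.

Directly count primes up to 7186: π(7186) = 917. The PNT approximation gives 7186/ln(7186) ≈ 7186/8.87989 ≈ 809.24. Relative error (π(x) − x/ln(x)) / π(x) ≈ 11.75%; the approximation is known to undercount slightly (Li(x) is a better estimate).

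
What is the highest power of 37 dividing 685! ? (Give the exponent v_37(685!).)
v_37(685!) = 18

Legendre's formula: v_p(n!) = Σ_{k ≥ 1} ⌊n / p^k⌋. For p = 37, n = 685, the terms are:
  ⌊685/37^1⌋ = ⌊685/37⌋ = 18
(the next term ⌊685/37^2⌋ = 0, terminating the sum). Summing: v_37(685!) = 18 = 18.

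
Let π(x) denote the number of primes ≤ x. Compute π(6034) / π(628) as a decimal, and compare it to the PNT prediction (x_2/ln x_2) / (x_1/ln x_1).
π(6034)/π(628) = 786/114 ≈ 6.8947;  PNT prediction ≈ 7.1109.

π(628) = 114 and π(6034) = 786, so π(6034)/π(628) ≈ 6.8947. The PNT-predicted ratio is (6034/ln(6034)) / (628/ln(628)) ≈ 7.1109. The two agree to within a few percent, as expected.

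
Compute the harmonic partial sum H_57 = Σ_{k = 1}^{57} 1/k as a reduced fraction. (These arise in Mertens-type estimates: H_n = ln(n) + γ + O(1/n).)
H_57 = 253437484000080020709989/54749786241679275146400

Direct summation: H_57 = 1 + 1/2 + ... + 1/57. The least common denominator is lcm(1, ..., 57) = 164249358725037825439200; over this denominator the numerator is 164249358725037825439200 + 82124679362518912719600 + 54749786241679275146400 + 41062339681259456359800 + 32849871745007565087840 + 27374893120839637573200 + 23464194103576832205600 + 20531169840629728179900 + 18249928747226425048800 + 16424935872503782543920 + 14931759884094347767200 + 13687446560419818786600 + 12634566055772140418400 + 11732097051788416102800 + 10949957248335855029280 + 10265584920314864089950 + 9661726983825754437600 + 9124964373613212524400 + 8644703090791464496800 + 8212467936251891271960 + 7821398034525610735200 + 7465879942047173883600 + 7141276466305992410400 + 6843723280209909393300 + 6569974349001513017568 + 6317283027886070209200 + 6083309582408808349600 + 5866048525894208051400 + 5663770990518545704800 + 5474978624167927514640 + 5298366410485091143200 + 5132792460157432044975 + 4977253294698115922400 + 4830863491912877218800 + 4692838820715366441120 + 4562482186806606262200 + 4439171857433454741600 + 4322351545395732248400 + 4211522018590713472800 + 4106233968125945635980 + 4006081920122873791200 + 3910699017262805367600 + 3819752528489251754400 + 3732939971023586941800 + 3649985749445285009760 + 3570638233152996205200 + 3494667206915698413600 + 3421861640104954696650 + 3352027729082404600800 + 3284987174500756508784 + 3220575661275251479200 + 3158641513943035104600 + 3099044504245996706400 + 3041654791204404174800 + 2986351976818869553440 + 2933024262947104025700 + 2881567696930488165600 = 760312452000240062129967, so H_57 = 760312452000240062129967/164249358725037825439200; reducing by gcd(760312452000240062129967, 164249358725037825439200) = 3 gives 253437484000080020709989/54749786241679275146400 ≈ 4.62901. (The PNT-adjacent estimate ln(57) + γ ≈ 4.62027 matches within O(1/n).)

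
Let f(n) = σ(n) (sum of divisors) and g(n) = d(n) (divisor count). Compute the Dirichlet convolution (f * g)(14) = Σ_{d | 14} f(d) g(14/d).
(σ * d)(14) = 50

Divisors of 14: [1, 2, 7, 14]. For each d | 14:
  d = 1: σ(1) · d(14/1) = 1 · 4 = 4
  d = 2: σ(2) · d(14/2) = 3 · 2 = 6
  d = 7: σ(7) · d(14/7) = 8 · 2 = 16
  d = 14: σ(14) · d(14/14) = 24 · 1 = 24
Summing: (σ * d)(14) = 4 + 6 + 16 + 24 = 50.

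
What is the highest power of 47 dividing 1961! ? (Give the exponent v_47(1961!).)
v_47(1961!) = 41

Legendre's formula: v_p(n!) = Σ_{k ≥ 1} ⌊n / p^k⌋. For p = 47, n = 1961, the terms are:
  ⌊1961/47^1⌋ = ⌊1961/47⌋ = 41
(the next term ⌊1961/47^2⌋ = 0, terminating the sum). Summing: v_47(1961!) = 41 = 41.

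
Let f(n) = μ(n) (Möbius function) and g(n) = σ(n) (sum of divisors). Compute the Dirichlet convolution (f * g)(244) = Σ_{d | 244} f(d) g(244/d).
(μ * σ)(244) = 244

Divisors of 244: [1, 2, 4, 61, 122, 244]. For each d | 244:
  d = 1: μ(1) · σ(244/1) = 1 · 434 = 434
  d = 2: μ(2) · σ(244/2) = -1 · 186 = -186
  d = 4: μ(4) · σ(244/4) = 0 · 62 = 0
  d = 61: μ(61) · σ(244/61) = -1 · 7 = -7
  d = 122: μ(122) · σ(244/122) = 1 · 3 = 3
  d = 244: μ(244) · σ(244/244) = 0 · 1 = 0
Summing: (μ * σ)(244) = 434 + -186 + 0 + -7 + 3 + 0 = 244.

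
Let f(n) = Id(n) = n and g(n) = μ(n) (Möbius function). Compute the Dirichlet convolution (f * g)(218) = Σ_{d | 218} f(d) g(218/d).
(Id * μ)(218) = 108

Divisors of 218: [1, 2, 109, 218]. For each d | 218:
  d = 1: Id(1) · μ(218/1) = 1 · 1 = 1
  d = 2: Id(2) · μ(218/2) = 2 · -1 = -2
  d = 109: Id(109) · μ(218/109) = 109 · -1 = -109
  d = 218: Id(218) · μ(218/218) = 218 · 1 = 218
Summing: (Id * μ)(218) = 1 + -2 + -109 + 218 = 108.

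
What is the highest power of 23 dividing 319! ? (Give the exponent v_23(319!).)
v_23(319!) = 13

Legendre's formula: v_p(n!) = Σ_{k ≥ 1} ⌊n / p^k⌋. For p = 23, n = 319, the terms are:
  ⌊319/23^1⌋ = ⌊319/23⌋ = 13
(the next term ⌊319/23^2⌋ = 0, terminating the sum). Summing: v_23(319!) = 13 = 13.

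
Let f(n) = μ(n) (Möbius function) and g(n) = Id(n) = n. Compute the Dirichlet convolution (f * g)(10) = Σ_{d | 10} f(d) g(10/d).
(μ * Id)(10) = 4

Divisors of 10: [1, 2, 5, 10]. For each d | 10:
  d = 1: μ(1) · Id(10/1) = 1 · 10 = 10
  d = 2: μ(2) · Id(10/2) = -1 · 5 = -5
  d = 5: μ(5) · Id(10/5) = -1 · 2 = -2
  d = 10: μ(10) · Id(10/10) = 1 · 1 = 1
Summing: (μ * Id)(10) = 10 + -5 + -2 + 1 = 4.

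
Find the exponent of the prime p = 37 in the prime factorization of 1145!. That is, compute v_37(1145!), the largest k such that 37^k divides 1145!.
v_37(1145!) = 30

Legendre's formula: v_p(n!) = Σ_{k ≥ 1} ⌊n / p^k⌋. For p = 37, n = 1145, the terms are:
  ⌊1145/37^1⌋ = ⌊1145/37⌋ = 30
(the next term ⌊1145/37^2⌋ = 0, terminating the sum). Summing: v_37(1145!) = 30 = 30.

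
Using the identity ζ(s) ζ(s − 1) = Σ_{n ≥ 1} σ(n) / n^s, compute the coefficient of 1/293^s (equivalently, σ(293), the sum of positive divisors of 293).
σ(293) = 294

In the product (Σ m^0/m^s)(Σ k / k^s) = Σ (Σ_{d | n} d) / n^s, the coefficient of 1/n^s is σ(n) = Σ_{d | n} d. For n = 293, divisors are [1, 293]; summing: σ(293) = 294.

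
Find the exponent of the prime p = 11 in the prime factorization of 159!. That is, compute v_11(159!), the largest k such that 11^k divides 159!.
v_11(159!) = 15

Legendre's formula: v_p(n!) = Σ_{k ≥ 1} ⌊n / p^k⌋. For p = 11, n = 159, the terms are:
  ⌊159/11^1⌋ = ⌊159/11⌋ = 14
  ⌊159/11^2⌋ = ⌊159/121⌋ = 1
(the next term ⌊159/11^3⌋ = 0, terminating the sum). Summing: v_11(159!) = 14 + 1 = 15.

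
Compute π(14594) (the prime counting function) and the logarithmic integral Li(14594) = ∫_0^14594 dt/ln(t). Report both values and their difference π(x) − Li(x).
π(14594) = 1710;  Li(14594) ≈ 1734.34;  π(x) − Li(x) ≈ -24.34.

Direct count of primes ≤ 14594 gives π(14594) = 1710. Numerical evaluation of the logarithmic integral gives Li(14594) ≈ 1734.34. The difference π(x) − Li(x) ≈ -24.34 is typically negative for small/moderate x (Li(x) overestimates), though Littlewood's theorem shows this sign changes infinitely often.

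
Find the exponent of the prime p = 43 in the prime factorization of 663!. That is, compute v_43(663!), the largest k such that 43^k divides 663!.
v_43(663!) = 15

Legendre's formula: v_p(n!) = Σ_{k ≥ 1} ⌊n / p^k⌋. For p = 43, n = 663, the terms are:
  ⌊663/43^1⌋ = ⌊663/43⌋ = 15
(the next term ⌊663/43^2⌋ = 0, terminating the sum). Summing: v_43(663!) = 15 = 15.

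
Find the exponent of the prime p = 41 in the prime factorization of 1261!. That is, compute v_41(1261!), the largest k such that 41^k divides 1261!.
v_41(1261!) = 30

Legendre's formula: v_p(n!) = Σ_{k ≥ 1} ⌊n / p^k⌋. For p = 41, n = 1261, the terms are:
  ⌊1261/41^1⌋ = ⌊1261/41⌋ = 30
(the next term ⌊1261/41^2⌋ = 0, terminating the sum). Summing: v_41(1261!) = 30 = 30.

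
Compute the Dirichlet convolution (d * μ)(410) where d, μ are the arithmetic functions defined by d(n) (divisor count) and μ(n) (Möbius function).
(d * μ)(410) = 1

Divisors of 410: [1, 2, 5, 10, 41, 82, 205, 410]. For each d | 410:
  d = 1: d(1) · μ(410/1) = 1 · -1 = -1
  d = 2: d(2) · μ(410/2) = 2 · 1 = 2
  d = 5: d(5) · μ(410/5) = 2 · 1 = 2
  d = 10: d(10) · μ(410/10) = 4 · -1 = -4
  d = 41: d(41) · μ(410/41) = 2 · 1 = 2
  d = 82: d(82) · μ(410/82) = 4 · -1 = -4
  d = 205: d(205) · μ(410/205) = 4 · -1 = -4
  d = 410: d(410) · μ(410/410) = 8 · 1 = 8
Summing: (d * μ)(410) = -1 + 2 + 2 + -4 + 2 + -4 + -4 + 8 = 1.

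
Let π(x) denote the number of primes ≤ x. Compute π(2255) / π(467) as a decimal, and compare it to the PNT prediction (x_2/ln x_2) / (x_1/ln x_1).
π(2255)/π(467) = 335/91 ≈ 3.6813;  PNT prediction ≈ 3.8439.

π(467) = 91 and π(2255) = 335, so π(2255)/π(467) ≈ 3.6813. The PNT-predicted ratio is (2255/ln(2255)) / (467/ln(467)) ≈ 3.8439. The two agree to within a few percent, as expected.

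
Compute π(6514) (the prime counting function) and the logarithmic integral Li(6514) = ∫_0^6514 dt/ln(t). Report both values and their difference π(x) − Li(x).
π(6514) = 842;  Li(6514) ≈ 859.22;  π(x) − Li(x) ≈ -17.22.

Direct count of primes ≤ 6514 gives π(6514) = 842. Numerical evaluation of the logarithmic integral gives Li(6514) ≈ 859.22. The difference π(x) − Li(x) ≈ -17.22 is typically negative for small/moderate x (Li(x) overestimates), though Littlewood's theorem shows this sign changes infinitely often.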